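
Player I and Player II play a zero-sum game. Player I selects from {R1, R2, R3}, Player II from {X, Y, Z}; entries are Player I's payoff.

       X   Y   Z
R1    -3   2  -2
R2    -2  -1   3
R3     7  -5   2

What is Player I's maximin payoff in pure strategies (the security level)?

-2

Row minima: R1 → -3, R2 → -2, R3 → -5.
The best of these is -2.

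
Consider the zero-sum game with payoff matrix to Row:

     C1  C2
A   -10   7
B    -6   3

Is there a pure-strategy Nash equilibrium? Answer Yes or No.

Row minima: A → -10, B → -6; maximin = -6.
Column maxima: C1 → -6, C2 → 7; minimax = -6.
maximin = minimax = -6, so a saddle point exists.

Yes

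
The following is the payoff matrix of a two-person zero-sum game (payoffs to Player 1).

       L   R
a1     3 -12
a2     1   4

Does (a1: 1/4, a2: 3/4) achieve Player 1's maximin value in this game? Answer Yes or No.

Against L this mix gives (1/4)·3 + (3/4)·1 = 3/2.
Against R this mix gives (1/4)·(-12) + (3/4)·4 = 0.
Player 2 will play R, holding Player 1 to 0. Shifting weight toward the row that does better against R would raise this floor (the equalizing mix achieves 4/3 against both R and L), so the proposed strategy is not optimal.

No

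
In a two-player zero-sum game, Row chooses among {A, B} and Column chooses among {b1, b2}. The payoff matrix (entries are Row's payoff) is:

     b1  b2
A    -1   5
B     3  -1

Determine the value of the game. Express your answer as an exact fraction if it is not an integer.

7/5

Row minima: A → -1, B → -1; maximin = -1.
Column maxima: b1 → 3, b2 → 5; minimax = 3.
-1 ≠ 3, so there is no saddle point; optimal play is mixed.
Let Row play A with probability p. Expected payoff against b1: (-1)p + 3(1−p) = −4p + 3; against b2: 5p + (-1)(1−p) = 6p − 1.
Setting these equal: −4p + 3 = 6p − 1 ⇒ −10p = -4 ⇒ p = 2/5, and the value is (-4)·(2/5) + 3 = 7/5.
For Column: with q = P(b1), equating A's and B's payoffs gives −6q + 5 = 4q − 1 ⇒ q = 3/5.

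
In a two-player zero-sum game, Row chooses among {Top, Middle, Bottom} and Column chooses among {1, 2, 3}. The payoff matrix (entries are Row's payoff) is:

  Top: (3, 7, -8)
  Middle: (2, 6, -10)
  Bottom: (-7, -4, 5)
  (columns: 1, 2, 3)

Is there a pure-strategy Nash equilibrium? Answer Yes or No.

No

Row minima: Top → -8, Middle → -10, Bottom → -7; maximin = -7.
Column maxima: 1 → 3, 2 → 7, 3 → 5; minimax = 3.
-7 ≠ 3, so no pure-strategy equilibrium exists.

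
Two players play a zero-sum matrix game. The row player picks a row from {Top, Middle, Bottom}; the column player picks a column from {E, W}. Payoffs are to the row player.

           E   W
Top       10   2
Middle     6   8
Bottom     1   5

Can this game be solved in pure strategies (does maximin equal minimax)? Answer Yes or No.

Row minima: Top → 2, Middle → 6, Bottom → 1; maximin = 6.
Column maxima: E → 10, W → 8; minimax = 8.
6 ≠ 8, so no pure-strategy equilibrium exists.

No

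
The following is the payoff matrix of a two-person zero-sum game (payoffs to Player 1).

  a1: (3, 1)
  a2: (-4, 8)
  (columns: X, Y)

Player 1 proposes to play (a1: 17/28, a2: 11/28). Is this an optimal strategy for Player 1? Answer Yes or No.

Against X this mix gives (17/28)·3 + (11/28)·(-4) = 1/4.
Against Y this mix gives (17/28)·1 + (11/28)·8 = 15/4.
Player 2 will play X, holding Player 1 to 1/4. Shifting weight toward the row that does better against X would raise this floor (the equalizing mix achieves 2 against both X and Y), so the proposed strategy is not optimal.

No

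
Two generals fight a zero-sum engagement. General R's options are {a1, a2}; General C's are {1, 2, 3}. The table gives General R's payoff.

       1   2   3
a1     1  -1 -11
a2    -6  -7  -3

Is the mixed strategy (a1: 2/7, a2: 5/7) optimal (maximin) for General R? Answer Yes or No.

Yes

Against 1 this mix gives (2/7)·1 + (5/7)·(-6) = -4.
Against 2 this mix gives (2/7)·(-1) + (5/7)·(-7) = -37/7.
Against 3 this mix gives (2/7)·(-11) + (5/7)·(-3) = -37/7.
All of General C's active replies (2, 3) yield -37/7, and no column does worse for General R. The mix makes General C indifferent and guarantees -37/7, so it is optimal.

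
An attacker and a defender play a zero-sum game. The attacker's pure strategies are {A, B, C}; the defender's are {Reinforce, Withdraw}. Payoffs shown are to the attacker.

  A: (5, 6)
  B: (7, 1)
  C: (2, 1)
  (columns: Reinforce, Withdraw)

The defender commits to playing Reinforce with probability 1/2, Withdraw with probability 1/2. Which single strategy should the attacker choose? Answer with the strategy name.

A

Expected payoff of A: (1/2)·5 + (1/2)·6 = 11/2.
Expected payoff of B: (1/2)·7 + (1/2)·1 = 4.
Expected payoff of C: (1/2)·2 + (1/2)·1 = 3/2.
The largest is 11/2, so the attacker's best response is A.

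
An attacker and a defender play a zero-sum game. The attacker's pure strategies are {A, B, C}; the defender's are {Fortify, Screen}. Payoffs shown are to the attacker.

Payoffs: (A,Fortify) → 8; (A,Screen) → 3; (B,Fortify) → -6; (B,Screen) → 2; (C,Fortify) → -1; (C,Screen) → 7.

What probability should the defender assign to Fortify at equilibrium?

Row minima: A → 3, B → -6, C → -1; maximin = 3.
Column maxima: Fortify → 8, Screen → 7; minimax = 7.
3 ≠ 7, so there is no saddle point; optimal play is mixed.
B is strictly dominated by A, so the attacker never plays it.
On the remaining 2×2 (A, C vs Fortify, Screen):
Let the attacker play A with probability p. Expected payoff against Fortify: 8p + (-1)(1−p) = 9p − 1; against Screen: 3p + 7(1−p) = −4p + 7.
Setting these equal: 9p − 1 = −4p + 7 ⇒ 13p = 8 ⇒ p = 8/13, and the value is (9)·(8/13) − 1 = 59/13.
For the defender: with q = P(Fortify), equating A's and C's payoffs gives 5q + 3 = −8q + 7 ⇒ q = 4/13.

4/13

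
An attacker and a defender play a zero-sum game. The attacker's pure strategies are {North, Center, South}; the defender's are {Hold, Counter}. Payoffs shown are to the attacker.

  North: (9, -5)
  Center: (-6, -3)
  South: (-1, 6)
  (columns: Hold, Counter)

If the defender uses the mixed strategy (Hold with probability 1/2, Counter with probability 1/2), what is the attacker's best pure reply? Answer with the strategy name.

South

Expected payoff of North: (1/2)·9 + (1/2)·(-5) = 2.
Expected payoff of Center: (1/2)·(-6) + (1/2)·(-3) = -9/2.
Expected payoff of South: (1/2)·(-1) + (1/2)·6 = 5/2.
The largest is 5/2, so the attacker's best response is South.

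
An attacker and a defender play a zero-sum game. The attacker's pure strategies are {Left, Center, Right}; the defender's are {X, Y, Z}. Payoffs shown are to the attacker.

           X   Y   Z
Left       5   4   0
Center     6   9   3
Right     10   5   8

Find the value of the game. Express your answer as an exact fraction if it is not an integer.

Row minima: Left → 0, Center → 3, Right → 5; maximin = 5.
Column maxima: X → 10, Y → 9, Z → 8; minimax = 8.
5 ≠ 8, so there is no saddle point; optimal play is mixed.
Left is strictly dominated by Center, so the attacker never plays it.
X is strictly dominated by Z (it gives the attacker strictly more in every row), so the defender never plays it.
On the remaining 2×2 (Center, Right vs Y, Z):
Let the attacker play Center with probability p. Expected payoff against Y: 9p + 5(1−p) = 4p + 5; against Z: 3p + 8(1−p) = −5p + 8.
Setting these equal: 4p + 5 = −5p + 8 ⇒ 9p = 3 ⇒ p = 1/3, and the value is (4)·(1/3) + 5 = 19/3.
For the defender: with q = P(Y), equating Center's and Right's payoffs gives 6q + 3 = −3q + 8 ⇒ q = 5/9.

19/3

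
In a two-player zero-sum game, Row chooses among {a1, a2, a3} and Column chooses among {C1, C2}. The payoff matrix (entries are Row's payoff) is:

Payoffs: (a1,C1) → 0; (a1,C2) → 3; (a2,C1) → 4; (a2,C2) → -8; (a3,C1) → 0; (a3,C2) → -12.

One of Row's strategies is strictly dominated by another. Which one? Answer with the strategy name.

a2 gives a strictly higher payoff than a3 against every column: 4 > 0, -8 > -12.
So a3 is strictly dominated and Row never plays it.

a3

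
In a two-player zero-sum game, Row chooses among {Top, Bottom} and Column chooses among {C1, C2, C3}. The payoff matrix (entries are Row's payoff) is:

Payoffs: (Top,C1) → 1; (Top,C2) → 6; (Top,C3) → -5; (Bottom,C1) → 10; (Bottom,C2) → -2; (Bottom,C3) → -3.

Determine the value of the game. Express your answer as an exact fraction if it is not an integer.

-3

Row minima: Top → -5, Bottom → -3; maximin = -3.
Column maxima: C1 → 10, C2 → 6, C3 → -3; minimax = -3.
Since maximin = minimax = -3, there is a saddle point and the value is -3.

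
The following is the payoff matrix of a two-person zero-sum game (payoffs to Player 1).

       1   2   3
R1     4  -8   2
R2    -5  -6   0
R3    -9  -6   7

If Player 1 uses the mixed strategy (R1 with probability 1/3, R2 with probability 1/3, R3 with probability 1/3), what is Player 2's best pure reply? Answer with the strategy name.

If Player 2 plays 1, Player 1's expected payoff is (1/3)·4 + (1/3)·(-5) + (1/3)·(-9) = -10/3.
If Player 2 plays 2, Player 1's expected payoff is (1/3)·(-8) + (1/3)·(-6) + (1/3)·(-6) = -20/3.
If Player 2 plays 3, Player 1's expected payoff is (1/3)·2 + (1/3)·0 + (1/3)·7 = 3.
Player 2 minimizes Player 1's payoff; the smallest is -20/3, so the best response is 2.

2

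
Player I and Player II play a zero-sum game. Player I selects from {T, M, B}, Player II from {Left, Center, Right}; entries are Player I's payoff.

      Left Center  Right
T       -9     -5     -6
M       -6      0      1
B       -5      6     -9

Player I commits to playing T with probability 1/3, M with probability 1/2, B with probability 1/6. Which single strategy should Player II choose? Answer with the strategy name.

Left

If Player II plays Left, Player I's expected payoff is (1/3)·(-9) + (1/2)·(-6) + (1/6)·(-5) = -41/6.
If Player II plays Center, Player I's expected payoff is (1/3)·(-5) + (1/2)·0 + (1/6)·6 = -2/3.
If Player II plays Right, Player I's expected payoff is (1/3)·(-6) + (1/2)·1 + (1/6)·(-9) = -3.
Player II minimizes Player I's payoff; the smallest is -41/6, so the best response is Left.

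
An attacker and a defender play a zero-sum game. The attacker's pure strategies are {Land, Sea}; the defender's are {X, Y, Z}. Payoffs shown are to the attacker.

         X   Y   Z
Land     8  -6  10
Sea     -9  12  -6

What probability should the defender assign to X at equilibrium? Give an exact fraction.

18/35

Row minima: Land → -6, Sea → -9; maximin = -6.
Column maxima: X → 8, Y → 12, Z → 10; minimax = 8.
-6 ≠ 8, so there is no saddle point; optimal play is mixed.
Z is strictly dominated by X (it gives the attacker strictly more in every row), so the defender never plays it.
On the remaining 2×2 (Land, Sea vs X, Y):
Let the attacker play Land with probability p. Expected payoff against X: 8p + (-9)(1−p) = 17p − 9; against Y: (-6)p + 12(1−p) = −18p + 12.
Setting these equal: 17p − 9 = −18p + 12 ⇒ 35p = 21 ⇒ p = 3/5, and the value is (17)·(3/5) − 9 = 6/5.
For the defender: with q = P(X), equating Land's and Sea's payoffs gives 14q − 6 = −21q + 12 ⇒ q = 18/35.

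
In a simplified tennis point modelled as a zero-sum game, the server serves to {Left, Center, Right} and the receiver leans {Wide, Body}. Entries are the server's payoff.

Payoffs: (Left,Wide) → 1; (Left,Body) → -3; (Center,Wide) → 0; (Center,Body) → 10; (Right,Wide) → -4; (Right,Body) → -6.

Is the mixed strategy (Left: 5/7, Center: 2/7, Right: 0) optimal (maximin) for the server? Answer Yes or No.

Against Wide this mix gives (5/7)·1 + (2/7)·0 = 5/7.
Against Body this mix gives (5/7)·(-3) + (2/7)·10 = 5/7.
All of the receiver's active replies (Wide, Body) yield 5/7, and no column does worse for the server. The mix makes the receiver indifferent and guarantees 5/7, so it is optimal.

Yes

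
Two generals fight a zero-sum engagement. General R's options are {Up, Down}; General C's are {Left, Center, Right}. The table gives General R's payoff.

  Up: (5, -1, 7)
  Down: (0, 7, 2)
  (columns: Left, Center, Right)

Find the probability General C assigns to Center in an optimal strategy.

5/13

Row minima: Up → -1, Down → 0; maximin = 0.
Column maxima: Left → 5, Center → 7, Right → 7; minimax = 5.
0 ≠ 5, so there is no saddle point; optimal play is mixed.
Right is strictly dominated by Left (it gives General R strictly more in every row), so General C never plays it.
On the remaining 2×2 (Up, Down vs Left, Center):
Let General R play Up with probability p. Expected payoff against Left: 5p + 0(1−p) = 5p; against Center: (-1)p + 7(1−p) = −8p + 7.
Setting these equal: 5p = −8p + 7 ⇒ 13p = 7 ⇒ p = 7/13, and the value is (5)·(7/13) = 35/13.
For General C: with q = P(Left), equating Up's and Down's payoffs gives 6q − 1 = −7q + 7 ⇒ q = 8/13.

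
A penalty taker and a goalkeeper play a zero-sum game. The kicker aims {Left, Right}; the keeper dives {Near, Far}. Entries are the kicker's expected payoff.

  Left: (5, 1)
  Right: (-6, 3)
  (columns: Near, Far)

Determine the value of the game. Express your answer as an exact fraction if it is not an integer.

21/13

Row minima: Left → 1, Right → -6; maximin = 1.
Column maxima: Near → 5, Far → 3; minimax = 3.
1 ≠ 3, so there is no saddle point; optimal play is mixed.
Let the kicker play Left with probability p. Expected payoff against Near: 5p + (-6)(1−p) = 11p − 6; against Far: 1p + 3(1−p) = −2p + 3.
Setting these equal: 11p − 6 = −2p + 3 ⇒ 13p = 9 ⇒ p = 9/13, and the value is (11)·(9/13) − 6 = 21/13.
For the keeper: with q = P(Near), equating Left's and Right's payoffs gives 4q + 1 = −9q + 3 ⇒ q = 2/13.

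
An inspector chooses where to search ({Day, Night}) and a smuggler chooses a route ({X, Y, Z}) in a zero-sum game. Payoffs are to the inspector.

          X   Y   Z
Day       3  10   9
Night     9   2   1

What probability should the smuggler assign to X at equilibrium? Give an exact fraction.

Row minima: Day → 3, Night → 1; maximin = 3.
Column maxima: X → 9, Y → 10, Z → 9; minimax = 9.
3 ≠ 9, so there is no saddle point; optimal play is mixed.
Y is strictly dominated by Z (it gives the inspector strictly more in every row), so the smuggler never plays it.
On the remaining 2×2 (Day, Night vs X, Z):
Let the inspector play Day with probability p. Expected payoff against X: 3p + 9(1−p) = −6p + 9; against Z: 9p + 1(1−p) = 8p + 1.
Setting these equal: −6p + 9 = 8p + 1 ⇒ −14p = -8 ⇒ p = 4/7, and the value is (-6)·(4/7) + 9 = 39/7.
For the smuggler: with q = P(X), equating Day's and Night's payoffs gives −6q + 9 = 8q + 1 ⇒ q = 4/7.

4/7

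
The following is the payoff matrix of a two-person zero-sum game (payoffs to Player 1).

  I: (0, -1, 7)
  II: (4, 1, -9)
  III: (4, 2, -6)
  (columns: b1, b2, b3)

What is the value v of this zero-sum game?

1/2

Row minima: I → -1, II → -9, III → -6; maximin = -1.
Column maxima: b1 → 4, b2 → 2, b3 → 7; minimax = 2.
-1 ≠ 2, so there is no saddle point; optimal play is mixed.
b1 is strictly dominated by b2 (it gives Player 1 strictly more in every row), so Player 2 never plays it.
With b1 eliminated, II is strictly dominated by III (III gives Player 1 strictly more in every remaining column), so Player 1 never plays it.
On the remaining 2×2 (I, III vs b2, b3):
Let Player 1 play I with probability p. Expected payoff against b2: (-1)p + 2(1−p) = −3p + 2; against b3: 7p + (-6)(1−p) = 13p − 6.
Setting these equal: −3p + 2 = 13p − 6 ⇒ −16p = -8 ⇒ p = 1/2, and the value is (-3)·(1/2) + 2 = 1/2.
For Player 2: with q = P(b2), equating I's and III's payoffs gives −8q + 7 = 8q − 6 ⇒ q = 13/16.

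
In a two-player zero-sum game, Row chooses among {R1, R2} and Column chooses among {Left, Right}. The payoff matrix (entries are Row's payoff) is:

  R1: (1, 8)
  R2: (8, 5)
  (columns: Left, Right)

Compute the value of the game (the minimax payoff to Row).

59/10

Row minima: R1 → 1, R2 → 5; maximin = 5.
Column maxima: Left → 8, Right → 8; minimax = 8.
5 ≠ 8, so there is no saddle point; optimal play is mixed.
Let Row play R1 with probability p. Expected payoff against Left: 1p + 8(1−p) = −7p + 8; against Right: 8p + 5(1−p) = 3p + 5.
Setting these equal: −7p + 8 = 3p + 5 ⇒ −10p = -3 ⇒ p = 3/10, and the value is (-7)·(3/10) + 8 = 59/10.
For Column: with q = P(Left), equating R1's and R2's payoffs gives −7q + 8 = 3q + 5 ⇒ q = 3/10.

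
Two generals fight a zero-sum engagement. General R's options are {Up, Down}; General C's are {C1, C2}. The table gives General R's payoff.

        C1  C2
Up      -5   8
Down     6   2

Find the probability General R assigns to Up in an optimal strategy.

Row minima: Up → -5, Down → 2; maximin = 2.
Column maxima: C1 → 6, C2 → 8; minimax = 6.
2 ≠ 6, so there is no saddle point; optimal play is mixed.
Let General R play Up with probability p. Expected payoff against C1: (-5)p + 6(1−p) = −11p + 6; against C2: 8p + 2(1−p) = 6p + 2.
Setting these equal: −11p + 6 = 6p + 2 ⇒ −17p = -4 ⇒ p = 4/17, and the value is (-11)·(4/17) + 6 = 58/17.
For General C: with q = P(C1), equating Up's and Down's payoffs gives −13q + 8 = 4q + 2 ⇒ q = 6/17.

4/17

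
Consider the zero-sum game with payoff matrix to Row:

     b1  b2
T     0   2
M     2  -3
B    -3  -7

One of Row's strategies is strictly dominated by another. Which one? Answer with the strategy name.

B

T gives a strictly higher payoff than B against every column: 0 > -3, 2 > -7.
So B is strictly dominated and Row never plays it.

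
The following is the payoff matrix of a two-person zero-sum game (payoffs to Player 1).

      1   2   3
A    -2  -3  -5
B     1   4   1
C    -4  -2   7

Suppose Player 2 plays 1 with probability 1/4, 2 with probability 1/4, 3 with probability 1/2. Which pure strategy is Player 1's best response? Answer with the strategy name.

C

Expected payoff of A: (1/4)·(-2) + (1/4)·(-3) + (1/2)·(-5) = -15/4.
Expected payoff of B: (1/4)·1 + (1/4)·4 + (1/2)·1 = 7/4.
Expected payoff of C: (1/4)·(-4) + (1/4)·(-2) + (1/2)·7 = 2.
The largest is 2, so Player 1's best response is C.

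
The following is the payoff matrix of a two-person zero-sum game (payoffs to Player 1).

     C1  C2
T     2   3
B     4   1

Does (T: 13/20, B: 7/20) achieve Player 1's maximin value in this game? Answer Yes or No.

No

Against C1 this mix gives (13/20)·2 + (7/20)·4 = 27/10.
Against C2 this mix gives (13/20)·3 + (7/20)·1 = 23/10.
Player 2 will play C2, holding Player 1 to 23/10. Shifting weight toward the row that does better against C2 would raise this floor (the equalizing mix achieves 5/2 against both C2 and C1), so the proposed strategy is not optimal.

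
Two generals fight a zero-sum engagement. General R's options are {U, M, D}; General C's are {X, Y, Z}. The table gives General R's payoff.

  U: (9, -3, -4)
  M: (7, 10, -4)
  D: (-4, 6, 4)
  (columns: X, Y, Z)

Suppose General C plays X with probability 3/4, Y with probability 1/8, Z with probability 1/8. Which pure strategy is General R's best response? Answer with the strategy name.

M

Expected payoff of U: (3/4)·9 + (1/8)·(-3) + (1/8)·(-4) = 47/8.
Expected payoff of M: (3/4)·7 + (1/8)·10 + (1/8)·(-4) = 6.
Expected payoff of D: (3/4)·(-4) + (1/8)·6 + (1/8)·4 = -7/4.
The largest is 6, so General R's best response is M.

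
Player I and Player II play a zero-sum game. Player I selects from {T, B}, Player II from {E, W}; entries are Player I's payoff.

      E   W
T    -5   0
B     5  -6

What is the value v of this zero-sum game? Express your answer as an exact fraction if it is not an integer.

-15/8

Row minima: T → -5, B → -6; maximin = -5.
Column maxima: E → 5, W → 0; minimax = 0.
-5 ≠ 0, so there is no saddle point; optimal play is mixed.
Let Player I play T with probability p. Expected payoff against E: (-5)p + 5(1−p) = −10p + 5; against W: 0p + (-6)(1−p) = 6p − 6.
Setting these equal: −10p + 5 = 6p − 6 ⇒ −16p = -11 ⇒ p = 11/16, and the value is (-10)·(11/16) + 5 = -15/8.
For Player II: with q = P(E), equating T's and B's payoffs gives −5q = 11q − 6 ⇒ q = 3/8.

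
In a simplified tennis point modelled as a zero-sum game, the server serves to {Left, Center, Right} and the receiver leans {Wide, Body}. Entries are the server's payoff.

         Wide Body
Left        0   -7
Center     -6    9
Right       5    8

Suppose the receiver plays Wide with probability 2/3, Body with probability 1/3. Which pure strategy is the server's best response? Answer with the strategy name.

Right

Expected payoff of Left: (2/3)·0 + (1/3)·(-7) = -7/3.
Expected payoff of Center: (2/3)·(-6) + (1/3)·9 = -1.
Expected payoff of Right: (2/3)·5 + (1/3)·8 = 6.
The largest is 6, so the server's best response is Right.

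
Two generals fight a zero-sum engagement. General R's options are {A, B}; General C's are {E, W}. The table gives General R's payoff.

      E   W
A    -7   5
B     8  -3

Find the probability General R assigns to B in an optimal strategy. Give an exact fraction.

Row minima: A → -7, B → -3; maximin = -3.
Column maxima: E → 8, W → 5; minimax = 5.
-3 ≠ 5, so there is no saddle point; optimal play is mixed.
Let General R play A with probability p. Expected payoff against E: (-7)p + 8(1−p) = −15p + 8; against W: 5p + (-3)(1−p) = 8p − 3.
Setting these equal: −15p + 8 = 8p − 3 ⇒ −23p = -11 ⇒ p = 11/23, and the value is (-15)·(11/23) + 8 = 19/23.
For General C: with q = P(E), equating A's and B's payoffs gives −12q + 5 = 11q − 3 ⇒ q = 8/23.

12/23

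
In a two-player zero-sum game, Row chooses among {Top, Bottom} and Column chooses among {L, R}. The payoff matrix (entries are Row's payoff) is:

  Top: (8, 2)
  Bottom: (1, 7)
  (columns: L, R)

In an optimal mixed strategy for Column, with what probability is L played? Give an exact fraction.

5/12

Row minima: Top → 2, Bottom → 1; maximin = 2.
Column maxima: L → 8, R → 7; minimax = 7.
2 ≠ 7, so there is no saddle point; optimal play is mixed.
Let Row play Top with probability p. Expected payoff against L: 8p + 1(1−p) = 7p + 1; against R: 2p + 7(1−p) = −5p + 7.
Setting these equal: 7p + 1 = −5p + 7 ⇒ 12p = 6 ⇒ p = 1/2, and the value is (7)·(1/2) + 1 = 9/2.
For Column: with q = P(L), equating Top's and Bottom's payoffs gives 6q + 2 = −6q + 7 ⇒ q = 5/12.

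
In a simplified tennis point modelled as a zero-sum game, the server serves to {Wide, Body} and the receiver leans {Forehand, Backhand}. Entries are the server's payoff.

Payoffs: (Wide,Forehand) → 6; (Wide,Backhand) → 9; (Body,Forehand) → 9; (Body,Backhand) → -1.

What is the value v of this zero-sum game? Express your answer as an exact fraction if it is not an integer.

Row minima: Wide → 6, Body → -1; maximin = 6.
Column maxima: Forehand → 9, Backhand → 9; minimax = 9.
6 ≠ 9, so there is no saddle point; optimal play is mixed.
Let the server play Wide with probability p. Expected payoff against Forehand: 6p + 9(1−p) = −3p + 9; against Backhand: 9p + (-1)(1−p) = 10p − 1.
Setting these equal: −3p + 9 = 10p − 1 ⇒ −13p = -10 ⇒ p = 10/13, and the value is (-3)·(10/13) + 9 = 87/13.
For the receiver: with q = P(Forehand), equating Wide's and Body's payoffs gives −3q + 9 = 10q − 1 ⇒ q = 10/13.

87/13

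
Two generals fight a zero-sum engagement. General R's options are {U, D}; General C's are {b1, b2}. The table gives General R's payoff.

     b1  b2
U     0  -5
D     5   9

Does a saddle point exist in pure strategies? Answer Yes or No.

Row minima: U → -5, D → 5; maximin = 5.
Column maxima: b1 → 5, b2 → 9; minimax = 5.
maximin = minimax = 5, so a saddle point exists.

Yes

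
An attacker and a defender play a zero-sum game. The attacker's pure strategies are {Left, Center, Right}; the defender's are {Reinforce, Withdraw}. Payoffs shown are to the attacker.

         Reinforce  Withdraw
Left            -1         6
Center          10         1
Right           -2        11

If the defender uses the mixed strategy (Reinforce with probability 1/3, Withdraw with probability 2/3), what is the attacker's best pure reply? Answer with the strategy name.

Expected payoff of Left: (1/3)·(-1) + (2/3)·6 = 11/3.
Expected payoff of Center: (1/3)·10 + (2/3)·1 = 4.
Expected payoff of Right: (1/3)·(-2) + (2/3)·11 = 20/3.
The largest is 20/3, so the attacker's best response is Right.

Right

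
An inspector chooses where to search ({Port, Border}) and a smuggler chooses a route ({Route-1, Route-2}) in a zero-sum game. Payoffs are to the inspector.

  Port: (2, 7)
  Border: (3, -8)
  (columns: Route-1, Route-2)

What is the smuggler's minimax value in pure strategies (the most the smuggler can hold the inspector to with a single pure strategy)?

3

Column maxima: Route-1 → 3, Route-2 → 7.
The smallest of these is 3.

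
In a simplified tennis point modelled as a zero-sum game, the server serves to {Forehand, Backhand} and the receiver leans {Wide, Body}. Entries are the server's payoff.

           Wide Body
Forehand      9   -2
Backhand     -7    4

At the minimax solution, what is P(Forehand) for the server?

Row minima: Forehand → -2, Backhand → -7; maximin = -2.
Column maxima: Wide → 9, Body → 4; minimax = 4.
-2 ≠ 4, so there is no saddle point; optimal play is mixed.
Let the server play Forehand with probability p. Expected payoff against Wide: 9p + (-7)(1−p) = 16p − 7; against Body: (-2)p + 4(1−p) = −6p + 4.
Setting these equal: 16p − 7 = −6p + 4 ⇒ 22p = 11 ⇒ p = 1/2, and the value is (16)·(1/2) − 7 = 1.
For the receiver: with q = P(Wide), equating Forehand's and Backhand's payoffs gives 11q − 2 = −11q + 4 ⇒ q = 3/11.

1/2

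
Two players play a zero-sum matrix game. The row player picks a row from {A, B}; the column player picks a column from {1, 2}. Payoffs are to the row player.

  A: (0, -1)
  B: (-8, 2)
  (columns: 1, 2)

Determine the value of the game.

-8/11

Row minima: A → -1, B → -8; maximin = -1.
Column maxima: 1 → 0, 2 → 2; minimax = 0.
-1 ≠ 0, so there is no saddle point; optimal play is mixed.
Let the row player play A with probability p. Expected payoff against 1: 0p + (-8)(1−p) = 8p − 8; against 2: (-1)p + 2(1−p) = −3p + 2.
Setting these equal: 8p − 8 = −3p + 2 ⇒ 11p = 10 ⇒ p = 10/11, and the value is (8)·(10/11) − 8 = -8/11.
For the column player: with q = P(1), equating A's and B's payoffs gives q − 1 = −10q + 2 ⇒ q = 3/11.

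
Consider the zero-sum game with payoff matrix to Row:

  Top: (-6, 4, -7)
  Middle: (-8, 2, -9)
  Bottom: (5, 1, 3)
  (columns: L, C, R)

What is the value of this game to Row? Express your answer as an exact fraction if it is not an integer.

Row minima: Top → -7, Middle → -9, Bottom → 1; maximin = 1.
Column maxima: L → 5, C → 4, R → 3; minimax = 3.
1 ≠ 3, so there is no saddle point; optimal play is mixed.
Middle is strictly dominated by Top, so Row never plays it.
L is strictly dominated by R (it gives Row strictly more in every row), so Column never plays it.
On the remaining 2×2 (Top, Bottom vs C, R):
Let Row play Top with probability p. Expected payoff against C: 4p + 1(1−p) = 3p + 1; against R: (-7)p + 3(1−p) = −10p + 3.
Setting these equal: 3p + 1 = −10p + 3 ⇒ 13p = 2 ⇒ p = 2/13, and the value is (3)·(2/13) + 1 = 19/13.
For Column: with q = P(C), equating Top's and Bottom's payoffs gives 11q − 7 = −2q + 3 ⇒ q = 10/13.

19/13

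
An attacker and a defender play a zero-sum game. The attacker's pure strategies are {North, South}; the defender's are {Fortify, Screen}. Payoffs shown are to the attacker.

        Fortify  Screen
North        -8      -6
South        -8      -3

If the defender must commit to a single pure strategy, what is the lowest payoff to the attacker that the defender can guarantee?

Column maxima: Fortify → -8, Screen → -3.
The smallest of these is -8.

-8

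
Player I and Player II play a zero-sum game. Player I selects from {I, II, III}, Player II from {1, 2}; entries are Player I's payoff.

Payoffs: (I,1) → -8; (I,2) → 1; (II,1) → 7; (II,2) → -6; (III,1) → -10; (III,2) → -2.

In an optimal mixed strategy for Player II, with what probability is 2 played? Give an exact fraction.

Row minima: I → -8, II → -6, III → -10; maximin = -6.
Column maxima: 1 → 7, 2 → 1; minimax = 1.
-6 ≠ 1, so there is no saddle point; optimal play is mixed.
III is strictly dominated by I, so Player I never plays it.
On the remaining 2×2 (I, II vs 1, 2):
Let Player I play I with probability p. Expected payoff against 1: (-8)p + 7(1−p) = −15p + 7; against 2: 1p + (-6)(1−p) = 7p − 6.
Setting these equal: −15p + 7 = 7p − 6 ⇒ −22p = -13 ⇒ p = 13/22, and the value is (-15)·(13/22) + 7 = -41/22.
For Player II: with q = P(1), equating I's and II's payoffs gives −9q + 1 = 13q − 6 ⇒ q = 7/22.

15/22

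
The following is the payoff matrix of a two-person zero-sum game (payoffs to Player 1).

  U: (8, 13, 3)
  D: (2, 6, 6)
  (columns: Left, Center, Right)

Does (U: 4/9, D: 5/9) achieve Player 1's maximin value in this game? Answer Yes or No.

Yes

Against Left this mix gives (4/9)·8 + (5/9)·2 = 14/3.
Against Center this mix gives (4/9)·13 + (5/9)·6 = 82/9.
Against Right this mix gives (4/9)·3 + (5/9)·6 = 14/3.
All of Player 2's active replies (Left, Right) yield 14/3, and no column does worse for Player 1. The mix makes Player 2 indifferent and guarantees 14/3, so it is optimal.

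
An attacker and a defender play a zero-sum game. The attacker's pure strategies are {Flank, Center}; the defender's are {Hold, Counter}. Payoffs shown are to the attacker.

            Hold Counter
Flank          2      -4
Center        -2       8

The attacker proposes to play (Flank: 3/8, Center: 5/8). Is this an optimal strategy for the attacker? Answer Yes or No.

Against Hold this mix gives (3/8)·2 + (5/8)·(-2) = -1/2.
Against Counter this mix gives (3/8)·(-4) + (5/8)·8 = 7/2.
The defender will play Hold, holding the attacker to -1/2. Shifting weight toward the row that does better against Hold would raise this floor (the equalizing mix achieves 1/2 against both Hold and Counter), so the proposed strategy is not optimal.

No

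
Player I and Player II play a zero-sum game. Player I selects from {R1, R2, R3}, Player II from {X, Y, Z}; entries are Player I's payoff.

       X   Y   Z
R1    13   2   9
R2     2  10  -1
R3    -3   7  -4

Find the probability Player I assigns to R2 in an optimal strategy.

7/18

Row minima: R1 → 2, R2 → -1, R3 → -4; maximin = 2.
Column maxima: X → 13, Y → 10, Z → 9; minimax = 9.
2 ≠ 9, so there is no saddle point; optimal play is mixed.
R3 is strictly dominated by R2, so Player I never plays it.
X is strictly dominated by Z (it gives Player I strictly more in every row), so Player II never plays it.
On the remaining 2×2 (R1, R2 vs Y, Z):
Let Player I play R1 with probability p. Expected payoff against Y: 2p + 10(1−p) = −8p + 10; against Z: 9p + (-1)(1−p) = 10p − 1.
Setting these equal: −8p + 10 = 10p − 1 ⇒ −18p = -11 ⇒ p = 11/18, and the value is (-8)·(11/18) + 10 = 46/9.
For Player II: with q = P(Y), equating R1's and R2's payoffs gives −7q + 9 = 11q − 1 ⇒ q = 5/9.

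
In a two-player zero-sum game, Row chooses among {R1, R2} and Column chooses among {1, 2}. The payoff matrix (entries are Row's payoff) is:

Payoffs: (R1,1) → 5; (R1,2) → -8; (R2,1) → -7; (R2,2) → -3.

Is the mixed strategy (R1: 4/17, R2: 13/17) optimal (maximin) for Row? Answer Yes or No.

Against 1 this mix gives (4/17)·5 + (13/17)·(-7) = -71/17.
Against 2 this mix gives (4/17)·(-8) + (13/17)·(-3) = -71/17.
All of Column's active replies (1, 2) yield -71/17, and no column does worse for Row. The mix makes Column indifferent and guarantees -71/17, so it is optimal.

Yes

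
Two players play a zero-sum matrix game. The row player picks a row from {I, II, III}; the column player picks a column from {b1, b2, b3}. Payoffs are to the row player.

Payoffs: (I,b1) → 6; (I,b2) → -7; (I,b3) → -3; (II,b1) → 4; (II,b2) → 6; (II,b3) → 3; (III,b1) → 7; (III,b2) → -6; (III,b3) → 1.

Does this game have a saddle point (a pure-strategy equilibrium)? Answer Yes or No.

Row minima: I → -7, II → 3, III → -6; maximin = 3.
Column maxima: b1 → 7, b2 → 6, b3 → 3; minimax = 3.
maximin = minimax = 3, so a saddle point exists.

Yes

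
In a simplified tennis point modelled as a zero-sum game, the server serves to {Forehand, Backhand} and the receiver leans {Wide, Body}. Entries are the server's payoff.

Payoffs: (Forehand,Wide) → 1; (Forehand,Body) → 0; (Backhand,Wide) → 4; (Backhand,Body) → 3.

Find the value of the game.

Row minima: Forehand → 0, Backhand → 3; maximin = 3.
Column maxima: Wide → 4, Body → 3; minimax = 3.
Since maximin = minimax = 3, there is a saddle point and the value is 3.

3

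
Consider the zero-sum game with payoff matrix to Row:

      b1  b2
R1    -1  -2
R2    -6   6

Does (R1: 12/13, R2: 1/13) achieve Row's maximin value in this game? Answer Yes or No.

Yes

Against b1 this mix gives (12/13)·(-1) + (1/13)·(-6) = -18/13.
Against b2 this mix gives (12/13)·(-2) + (1/13)·6 = -18/13.
All of Column's active replies (b1, b2) yield -18/13, and no column does worse for Row. The mix makes Column indifferent and guarantees -18/13, so it is optimal.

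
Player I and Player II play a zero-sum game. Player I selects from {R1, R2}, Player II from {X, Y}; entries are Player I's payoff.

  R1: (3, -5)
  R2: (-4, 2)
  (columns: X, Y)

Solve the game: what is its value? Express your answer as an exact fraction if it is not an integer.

Row minima: R1 → -5, R2 → -4; maximin = -4.
Column maxima: X → 3, Y → 2; minimax = 2.
-4 ≠ 2, so there is no saddle point; optimal play is mixed.
Let Player I play R1 with probability p. Expected payoff against X: 3p + (-4)(1−p) = 7p − 4; against Y: (-5)p + 2(1−p) = −7p + 2.
Setting these equal: 7p − 4 = −7p + 2 ⇒ 14p = 6 ⇒ p = 3/7, and the value is (7)·(3/7) − 4 = -1.
For Player II: with q = P(X), equating R1's and R2's payoffs gives 8q − 5 = −6q + 2 ⇒ q = 1/2.

-1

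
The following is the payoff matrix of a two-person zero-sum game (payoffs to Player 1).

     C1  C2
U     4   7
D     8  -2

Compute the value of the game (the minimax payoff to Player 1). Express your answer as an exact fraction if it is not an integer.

Row minima: U → 4, D → -2; maximin = 4.
Column maxima: C1 → 8, C2 → 7; minimax = 7.
4 ≠ 7, so there is no saddle point; optimal play is mixed.
Let Player 1 play U with probability p. Expected payoff against C1: 4p + 8(1−p) = −4p + 8; against C2: 7p + (-2)(1−p) = 9p − 2.
Setting these equal: −4p + 8 = 9p − 2 ⇒ −13p = -10 ⇒ p = 10/13, and the value is (-4)·(10/13) + 8 = 64/13.
For Player 2: with q = P(C1), equating U's and D's payoffs gives −3q + 7 = 10q − 2 ⇒ q = 9/13.

64/13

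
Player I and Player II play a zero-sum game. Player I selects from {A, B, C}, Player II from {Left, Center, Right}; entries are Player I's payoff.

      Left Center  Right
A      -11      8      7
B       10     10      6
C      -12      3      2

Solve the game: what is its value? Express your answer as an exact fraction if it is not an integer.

68/11

Row minima: A → -11, B → 6, C → -12; maximin = 6.
Column maxima: Left → 10, Center → 10, Right → 7; minimax = 7.
6 ≠ 7, so there is no saddle point; optimal play is mixed.
C is strictly dominated by A, so Player I never plays it.
Center is strictly dominated by Right (it gives Player I strictly more in every row), so Player II never plays it.
On the remaining 2×2 (A, B vs Left, Right):
Let Player I play A with probability p. Expected payoff against Left: (-11)p + 10(1−p) = −21p + 10; against Right: 7p + 6(1−p) = p + 6.
Setting these equal: −21p + 10 = p + 6 ⇒ −22p = -4 ⇒ p = 2/11, and the value is (-21)·(2/11) + 10 = 68/11.
For Player II: with q = P(Left), equating A's and B's payoffs gives −18q + 7 = 4q + 6 ⇒ q = 1/22.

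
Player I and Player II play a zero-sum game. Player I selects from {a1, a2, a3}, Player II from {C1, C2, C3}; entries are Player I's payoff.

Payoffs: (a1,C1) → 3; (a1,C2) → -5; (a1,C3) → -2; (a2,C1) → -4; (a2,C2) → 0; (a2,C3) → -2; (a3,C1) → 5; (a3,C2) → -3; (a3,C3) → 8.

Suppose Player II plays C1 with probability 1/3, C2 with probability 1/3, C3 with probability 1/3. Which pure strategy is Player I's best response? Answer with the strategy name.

a3

Expected payoff of a1: (1/3)·3 + (1/3)·(-5) + (1/3)·(-2) = -4/3.
Expected payoff of a2: (1/3)·(-4) + (1/3)·0 + (1/3)·(-2) = -2.
Expected payoff of a3: (1/3)·5 + (1/3)·(-3) + (1/3)·8 = 10/3.
The largest is 10/3, so Player I's best response is a3.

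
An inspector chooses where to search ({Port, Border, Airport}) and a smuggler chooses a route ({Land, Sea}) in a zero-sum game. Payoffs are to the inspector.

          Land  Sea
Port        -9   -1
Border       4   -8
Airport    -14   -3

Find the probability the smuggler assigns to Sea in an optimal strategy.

Row minima: Port → -9, Border → -8, Airport → -14; maximin = -8.
Column maxima: Land → 4, Sea → -1; minimax = -1.
-8 ≠ -1, so there is no saddle point; optimal play is mixed.
Airport is strictly dominated by Port, so the inspector never plays it.
On the remaining 2×2 (Port, Border vs Land, Sea):
Let the inspector play Port with probability p. Expected payoff against Land: (-9)p + 4(1−p) = −13p + 4; against Sea: (-1)p + (-8)(1−p) = 7p − 8.
Setting these equal: −13p + 4 = 7p − 8 ⇒ −20p = -12 ⇒ p = 3/5, and the value is (-13)·(3/5) + 4 = -19/5.
For the smuggler: with q = P(Land), equating Port's and Border's payoffs gives −8q − 1 = 12q − 8 ⇒ q = 7/20.

13/20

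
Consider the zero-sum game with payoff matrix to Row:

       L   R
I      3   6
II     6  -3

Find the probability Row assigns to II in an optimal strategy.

1/4

Row minima: I → 3, II → -3; maximin = 3.
Column maxima: L → 6, R → 6; minimax = 6.
3 ≠ 6, so there is no saddle point; optimal play is mixed.
Let Row play I with probability p. Expected payoff against L: 3p + 6(1−p) = −3p + 6; against R: 6p + (-3)(1−p) = 9p − 3.
Setting these equal: −3p + 6 = 9p − 3 ⇒ −12p = -9 ⇒ p = 3/4, and the value is (-3)·(3/4) + 6 = 15/4.
For Column: with q = P(L), equating I's and II's payoffs gives −3q + 6 = 9q − 3 ⇒ q = 3/4.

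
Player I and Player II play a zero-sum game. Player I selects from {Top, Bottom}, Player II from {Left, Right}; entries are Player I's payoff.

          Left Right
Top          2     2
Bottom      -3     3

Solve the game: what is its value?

Row minima: Top → 2, Bottom → -3; maximin = 2.
Column maxima: Left → 2, Right → 3; minimax = 2.
Since maximin = minimax = 2, there is a saddle point and the value is 2.

2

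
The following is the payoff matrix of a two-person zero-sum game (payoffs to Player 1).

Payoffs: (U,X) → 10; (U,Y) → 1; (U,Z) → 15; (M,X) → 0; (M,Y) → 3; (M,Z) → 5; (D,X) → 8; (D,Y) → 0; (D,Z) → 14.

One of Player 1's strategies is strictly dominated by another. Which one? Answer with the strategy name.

U gives a strictly higher payoff than D against every column: 10 > 8, 1 > 0, 15 > 14.
So D is strictly dominated and Player 1 never plays it.

D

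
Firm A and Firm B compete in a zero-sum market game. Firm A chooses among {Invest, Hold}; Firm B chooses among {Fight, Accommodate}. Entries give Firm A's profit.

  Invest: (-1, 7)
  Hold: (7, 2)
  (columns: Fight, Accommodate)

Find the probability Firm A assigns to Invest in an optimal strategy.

Row minima: Invest → -1, Hold → 2; maximin = 2.
Column maxima: Fight → 7, Accommodate → 7; minimax = 7.
2 ≠ 7, so there is no saddle point; optimal play is mixed.
Let Firm A play Invest with probability p. Expected payoff against Fight: (-1)p + 7(1−p) = −8p + 7; against Accommodate: 7p + 2(1−p) = 5p + 2.
Setting these equal: −8p + 7 = 5p + 2 ⇒ −13p = -5 ⇒ p = 5/13, and the value is (-8)·(5/13) + 7 = 51/13.
For Firm B: with q = P(Fight), equating Invest's and Hold's payoffs gives −8q + 7 = 5q + 2 ⇒ q = 5/13.

5/13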